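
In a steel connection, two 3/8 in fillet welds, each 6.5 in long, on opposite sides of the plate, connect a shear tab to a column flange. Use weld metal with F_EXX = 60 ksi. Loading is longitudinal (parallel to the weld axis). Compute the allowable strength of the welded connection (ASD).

R_n/Ω ≈ 62 kip

Effective throat t_e = 0.707 × 0.375 = 0.2651 in.
Total length L = 13 in; A_we = 0.2651 × 13 = 3.447 in².
F_nw = 0.6 F_EXX = 0.6 × 60 = 36 ksi.
R_n = 36 × 3.447 = 124.1 kip; R_n/Ω = 124.1/2.0 = 62.04 kip.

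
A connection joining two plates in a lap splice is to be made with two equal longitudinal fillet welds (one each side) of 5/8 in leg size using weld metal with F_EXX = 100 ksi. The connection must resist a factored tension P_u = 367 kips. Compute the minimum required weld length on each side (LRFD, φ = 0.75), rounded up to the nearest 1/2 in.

L = 9.5 in on each side

Throat t_e = 0.707 × 0.625 = 0.4419 in.
φr_n = 0.75 × 0.6 × 100 × 0.4419 = 19.88 kips/in.
L_req = P_u / φr_n = 367 / 19.88 = 18.46 in total.
Per side: 18.46 / 2 = 9.228 in.
Round up → use L = 9.5 in on each side.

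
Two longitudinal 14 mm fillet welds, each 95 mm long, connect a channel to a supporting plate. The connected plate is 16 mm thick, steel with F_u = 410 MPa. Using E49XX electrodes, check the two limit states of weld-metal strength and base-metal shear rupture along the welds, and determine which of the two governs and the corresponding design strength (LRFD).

φR_n ≈ 415 kN (weld metal governs)

E49XX → F_EXX = 490 MPa.
t_e = 0.707 × 14 = 9.898 mm; L = 190 mm.
Weld metal: φR_n = 0.75 × 0.6 × 490 × 9.898 × 190 × 10⁻³ = 414.7 kN.
Base metal (shear rupture): φR_n = 0.75 × 0.6 × 410 × 16 × 190 × 10⁻³ = 560.9 kN.
Governing: weld metal.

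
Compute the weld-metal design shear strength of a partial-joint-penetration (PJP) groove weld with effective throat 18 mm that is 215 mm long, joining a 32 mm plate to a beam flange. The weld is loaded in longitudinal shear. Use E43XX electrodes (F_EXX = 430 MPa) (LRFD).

φR_n ≈ 749 kN

Effective throat (given) t_e = 18 mm.
A_we = 18 × 215 = 3870 mm².
F_nw = 0.6 F_EXX = 258 MPa.
φR_n = 0.75 × 258 × 3870 × 10⁻³ = 748.8 kN.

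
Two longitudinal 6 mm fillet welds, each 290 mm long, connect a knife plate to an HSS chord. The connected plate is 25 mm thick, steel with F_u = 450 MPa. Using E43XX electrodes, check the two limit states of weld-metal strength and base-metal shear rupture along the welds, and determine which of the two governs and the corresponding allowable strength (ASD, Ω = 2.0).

E43XX → F_EXX = 430 MPa.
t_e = 0.707 × 6 = 4.242 mm; L = 580 mm.
Weld metal: R_n/Ω = (1/2.0) × 0.6 × 430 × 4.242 × 580 × 10⁻³ = 317.4 kN.
Base metal (shear rupture): R_n/Ω = (1/2.0) × 0.6 × 450 × 25 × 580 × 10⁻³ = 1958 kN.
Governing: weld metal.

R_n/Ω ≈ 317 kN (weld metal governs)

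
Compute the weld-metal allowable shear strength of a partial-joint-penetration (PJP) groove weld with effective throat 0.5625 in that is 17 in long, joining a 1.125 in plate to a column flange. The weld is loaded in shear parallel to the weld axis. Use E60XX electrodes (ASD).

R_n/Ω ≈ 172 kip

E60XX → F_EXX = 60 ksi.
Effective throat (given) t_e = 0.5625 in.
A_we = 0.5625 × 17 = 9.562 in².
F_nw = 0.6 F_EXX = 36 ksi.
R_n/Ω = (36 × 9.562) / 2.0 = 172.1 kip.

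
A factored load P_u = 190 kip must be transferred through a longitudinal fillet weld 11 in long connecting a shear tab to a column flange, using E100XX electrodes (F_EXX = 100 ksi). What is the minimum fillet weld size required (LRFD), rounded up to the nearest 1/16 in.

Total weld length L = 11 in.
Required throat t_e = P_u / (φ × 0.6 F_EXX × L) = 190 / (0.75 × 0.6 × 100 × 11) = 0.3838 in.
Required leg w = t_e / 0.707 = 0.5429 in → use 9/16 in.

w = 9/16 in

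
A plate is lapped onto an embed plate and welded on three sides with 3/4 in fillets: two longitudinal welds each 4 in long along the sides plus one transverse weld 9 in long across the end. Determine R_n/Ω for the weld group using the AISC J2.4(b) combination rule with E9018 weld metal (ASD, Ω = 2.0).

R_n/Ω ≈ 291 kip

E90XX → F_EXX = 90 ksi.
t_e = 0.707 × 0.75 = 0.5302 in.
R_nwl = 0.6 × 90 × 0.5302 × 8 = 229.1 kip (longitudinal, 2 welds).
R_nwt = 0.6 × 90 × 0.5302 × 9 = 257.7 kip (transverse, base value).
(i) R_nwl + R_nwt = 486.8 kip; (ii) 0.85 R_nwl + 1.5 R_nwt = 581.3 kip.
R_n = max = 581.3 kip [governs: (ii)]; R_n/Ω = 290.6 kip.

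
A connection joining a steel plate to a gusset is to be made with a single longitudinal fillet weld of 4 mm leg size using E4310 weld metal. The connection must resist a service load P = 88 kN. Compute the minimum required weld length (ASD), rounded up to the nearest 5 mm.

L = 245 mm

E43XX → F_EXX = 430 MPa.
Throat t_e = 0.707 × 4 = 2.828 mm.
r_n/Ω = (0.6 × 430 × 2.828) / 2.0 = 364.8 N/mm = 0.3648 kN/mm.
L_req = P / (r_n/Ω) = 88 / 0.3648 = 241.2 mm total.
Round up → use L = 245 mm.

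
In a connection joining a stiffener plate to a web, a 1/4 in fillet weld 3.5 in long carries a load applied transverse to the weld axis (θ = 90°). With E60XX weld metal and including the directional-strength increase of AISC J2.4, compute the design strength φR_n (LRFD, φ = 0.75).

E60XX → F_EXX = 60 ksi.
t_e = 0.707 × 0.25 = 0.1767 in; A_we = 0.1767 × 3.5 = 0.6186 in².
Directional factor: 1.0 + 0.5 sin^1.5(90°) = 1.5.
F_nw = 0.6 × 60 × 1.5 = 54 ksi.
φR_n = 0.75 × 54 × 0.6186 = 25.05 kips.

φR_n ≈ 25.1 kips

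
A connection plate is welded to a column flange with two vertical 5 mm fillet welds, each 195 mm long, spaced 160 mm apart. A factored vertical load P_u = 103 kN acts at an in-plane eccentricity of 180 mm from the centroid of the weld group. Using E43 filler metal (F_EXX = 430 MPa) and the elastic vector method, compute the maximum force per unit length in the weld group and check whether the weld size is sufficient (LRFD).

Total weld length L_w = 390 mm. Treat welds as unit-width lines.
Polar moment about centroid: J = 2[d³/12 + d(b/2)²] = 2[195³/12 + 195×80²] = 3732000 mm³.
Direct shear f_v = P/L_w = 103×10³ / 390 = 264.1 N/mm (vertical).
Torsion M = P·e = 103×10³ × 180 = 18540000 N·mm.
Critical point at (x, y) = (80, 97.5) from centroid. f_tx = M·y/J = 484.4 N/mm; f_ty = M·x/J = 397.4 N/mm.
Resultant f_max = √[f_tx² + (f_v + f_ty)²] = √[484.4² + (264.1 + 397.4)²] = 819.9 N/mm.
Capacity per unit length: φr_n = 0.75 × 0.6 × 430 × (0.707 × 5) = 684 N/mm.
819.9 > 684 → NOT adequate.

f_max ≈ 820 N/mm; NOT adequate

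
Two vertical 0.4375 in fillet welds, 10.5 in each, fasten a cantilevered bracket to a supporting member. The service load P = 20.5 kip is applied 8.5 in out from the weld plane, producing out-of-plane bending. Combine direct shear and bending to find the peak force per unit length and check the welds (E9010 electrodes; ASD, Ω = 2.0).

E90XX → F_EXX = 90 ksi.
L_w = 2 × 10.5 = 21 in; section modulus (unit throat) S = 2 × L²/6 = 36.75 in².
Direct shear f_v = P/L_w = 20.5/21 = 0.9762 kip/in.
Moment M = P × e = 20.5 × 8.5 = 174.25 kip·in; bending f_b = M/S = 4.741 kip/in.
f_max = √(f_v² + f_b²) = √(0.9762² + 4.741²) = 4.841 kip/in.
r_n/Ω = (1/2.0) × 0.6 × 90 × (0.707 × 0.4375) = 8.351 kip/in → adequate.

f_max ≈ 4.84 kip/in; adequate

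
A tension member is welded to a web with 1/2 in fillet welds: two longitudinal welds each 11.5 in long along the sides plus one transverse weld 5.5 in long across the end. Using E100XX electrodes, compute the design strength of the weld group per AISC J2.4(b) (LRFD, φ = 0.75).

φR_n ≈ 453 kip

E100XX → F_EXX = 100 ksi.
t_e = 0.707 × 0.5 = 0.3535 in.
R_nwl = 0.6 × 100 × 0.3535 × 23 = 487.8 kip (longitudinal, 2 welds).
R_nwt = 0.6 × 100 × 0.3535 × 5.5 = 116.7 kip (transverse, base value).
(i) R_nwl + R_nwt = 604.5 kip; (ii) 0.85 R_nwl + 1.5 R_nwt = 589.6 kip.
R_n = max = 604.5 kip [governs: (i)]; φR_n = 453.4 kip.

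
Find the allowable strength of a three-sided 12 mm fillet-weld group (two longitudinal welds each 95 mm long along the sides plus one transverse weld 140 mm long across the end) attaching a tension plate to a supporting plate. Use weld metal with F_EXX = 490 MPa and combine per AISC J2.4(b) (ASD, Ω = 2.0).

R_n/Ω ≈ 463 kN

t_e = 0.707 × 12 = 8.484 mm.
R_nwl = 0.6 × 490 × 8.484 × 190 × 10⁻³ = 473.9 kN (longitudinal, 2 welds).
R_nwt = 0.6 × 490 × 8.484 × 140 × 10⁻³ = 349.2 kN (transverse, base value).
(i) R_nwl + R_nwt = 823.1 kN; (ii) 0.85 R_nwl + 1.5 R_nwt = 926.6 kN.
R_n = max = 926.6 kN [governs: (ii)]; R_n/Ω = 463.3 kN.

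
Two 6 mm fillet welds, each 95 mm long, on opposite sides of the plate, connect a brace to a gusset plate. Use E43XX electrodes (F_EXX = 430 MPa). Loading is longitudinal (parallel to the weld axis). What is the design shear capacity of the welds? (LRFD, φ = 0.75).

φR_n ≈ 156 kN

Effective throat t_e = 0.707 × 6 = 4.242 mm.
Total length L = 190 mm; A_we = 4.242 × 190 = 806 mm².
F_nw = 0.6 F_EXX = 0.6 × 430 = 258 MPa.
φR_n = 0.75 × 258 × 806 × 10⁻³ = 156 kN.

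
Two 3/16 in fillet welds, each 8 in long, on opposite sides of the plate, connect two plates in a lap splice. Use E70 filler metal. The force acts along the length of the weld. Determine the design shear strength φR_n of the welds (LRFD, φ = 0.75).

φR_n ≈ 66.8 kip

E70XX → F_EXX = 70 ksi.
Effective throat t_e = 0.707 × 0.1875 = 0.1326 in.
Total length L = 16 in; A_we = 0.1326 × 16 = 2.121 in².
F_nw = 0.6 F_EXX = 0.6 × 70 = 42 ksi.
φR_n = 0.75 × 42 × 2.121 = 66.81 kip.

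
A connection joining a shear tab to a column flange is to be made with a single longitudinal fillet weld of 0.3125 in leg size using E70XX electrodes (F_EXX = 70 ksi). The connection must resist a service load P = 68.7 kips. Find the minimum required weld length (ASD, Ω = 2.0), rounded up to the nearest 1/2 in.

Throat t_e = 0.707 × 0.3125 = 0.2209 in.
r_n/Ω = (0.6 × 70 × 0.2209) / 2.0 = 4.64 kip/in.
L_req = P / (r_n/Ω) = 68.7 / 4.64 = 14.81 in total.
Round up → use L = 15 in.

L = 15 in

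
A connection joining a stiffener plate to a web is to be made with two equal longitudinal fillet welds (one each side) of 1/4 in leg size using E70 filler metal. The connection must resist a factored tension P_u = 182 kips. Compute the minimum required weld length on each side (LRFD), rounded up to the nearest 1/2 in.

L = 16.5 in on each side

E70XX → F_EXX = 70 ksi.
Throat t_e = 0.707 × 0.25 = 0.1767 in.
φr_n = 0.75 × 0.6 × 70 × 0.1767 = 5.568 kips/in.
L_req = P_u / φr_n = 182 / 5.568 = 32.69 in total.
Per side: 32.69 / 2 = 16.34 in.
Round up → use L = 16.5 in on each side.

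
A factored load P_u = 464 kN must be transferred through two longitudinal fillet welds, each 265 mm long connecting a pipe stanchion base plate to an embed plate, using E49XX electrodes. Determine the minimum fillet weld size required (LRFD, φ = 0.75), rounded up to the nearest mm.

E49XX → F_EXX = 490 MPa.
Total weld length L = 530 mm.
Required throat t_e = P_u / (φ × 0.6 F_EXX × L) = 464 / (0.75 × 0.6 × 490 × 530 × 10⁻³) = 3.97 mm.
Required leg w = t_e / 0.707 = 5.616 mm → use 6 mm.

w = 6 mm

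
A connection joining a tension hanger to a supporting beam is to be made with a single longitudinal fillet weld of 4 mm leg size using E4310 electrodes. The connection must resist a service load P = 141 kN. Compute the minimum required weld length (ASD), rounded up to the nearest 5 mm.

L = 390 mm

E43XX → F_EXX = 430 MPa.
Throat t_e = 0.707 × 4 = 2.828 mm.
r_n/Ω = (0.6 × 430 × 2.828) / 2.0 = 364.8 N/mm = 0.3648 kN/mm.
L_req = P / (r_n/Ω) = 141 / 0.3648 = 386.5 mm total.
Round up → use L = 390 mm.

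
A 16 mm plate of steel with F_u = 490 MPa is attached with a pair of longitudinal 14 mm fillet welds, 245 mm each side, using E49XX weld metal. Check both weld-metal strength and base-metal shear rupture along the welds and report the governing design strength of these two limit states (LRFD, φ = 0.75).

E49XX → F_EXX = 490 MPa.
t_e = 0.707 × 14 = 9.898 mm; L = 490 mm.
Weld metal: φR_n = 0.75 × 0.6 × 490 × 9.898 × 490 × 10⁻³ = 1069 kN.
Base metal (shear rupture): φR_n = 0.75 × 0.6 × 490 × 16 × 490 × 10⁻³ = 1729 kN.
Governing: weld metal.

φR_n ≈ 1070 kN (weld metal governs)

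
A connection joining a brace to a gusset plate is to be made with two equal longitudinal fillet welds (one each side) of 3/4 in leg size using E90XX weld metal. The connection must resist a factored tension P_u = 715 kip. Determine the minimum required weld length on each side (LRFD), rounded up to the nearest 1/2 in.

L = 17 in on each side

E90XX → F_EXX = 90 ksi.
Throat t_e = 0.707 × 0.75 = 0.5302 in.
φr_n = 0.75 × 0.6 × 90 × 0.5302 = 21.48 kip/in.
L_req = P_u / φr_n = 715 / 21.48 = 33.29 in total.
Per side: 33.29 / 2 = 16.65 in.
Round up → use L = 17 in on each side.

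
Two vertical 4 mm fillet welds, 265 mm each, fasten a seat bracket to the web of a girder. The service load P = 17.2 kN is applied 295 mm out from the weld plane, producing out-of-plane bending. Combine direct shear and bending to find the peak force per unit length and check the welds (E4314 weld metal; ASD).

f_max ≈ 219 N/mm; adequate

E43XX → F_EXX = 430 MPa.
L_w = 2 × 265 = 530 mm; section modulus (unit throat) S = 2 × L²/6 = 23410 mm².
Direct shear f_v = P/L_w = 17.2×10³/530 = 32.45 N/mm.
Moment M = P × e = 17.2×10³ × 295 = 5074000 N·mm; bending f_b = M/S = 216.8 N/mm.
f_max = √(f_v² + f_b²) = √(32.45² + 216.8²) = 219.2 N/mm.
r_n/Ω = (1/2.0) × 0.6 × 430 × (0.707 × 4) = 364.8 N/mm → adequate.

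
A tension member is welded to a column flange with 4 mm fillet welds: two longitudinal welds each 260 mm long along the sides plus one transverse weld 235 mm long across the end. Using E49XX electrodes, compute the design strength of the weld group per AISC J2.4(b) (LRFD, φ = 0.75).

E49XX → F_EXX = 490 MPa.
t_e = 0.707 × 4 = 2.828 mm.
R_nwl = 0.6 × 490 × 2.828 × 520 × 10⁻³ = 432.3 kN (longitudinal, 2 welds).
R_nwt = 0.6 × 490 × 2.828 × 235 × 10⁻³ = 195.4 kN (transverse, base value).
(i) R_nwl + R_nwt = 627.7 kN; (ii) 0.85 R_nwl + 1.5 R_nwt = 660.6 kN.
R_n = max = 660.6 kN [governs: (ii)]; φR_n = 495.4 kN.

φR_n ≈ 495 kN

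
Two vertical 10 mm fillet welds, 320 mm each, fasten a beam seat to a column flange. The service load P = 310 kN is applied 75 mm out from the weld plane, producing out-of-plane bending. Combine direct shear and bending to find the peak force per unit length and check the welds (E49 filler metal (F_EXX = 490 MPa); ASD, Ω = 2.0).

L_w = 2 × 320 = 640 mm; section modulus (unit throat) S = 2 × L²/6 = 34130 mm².
Direct shear f_v = P/L_w = 310×10³/640 = 484.4 N/mm.
Moment M = P × e = 310×10³ × 75 = 23250000 N·mm; bending f_b = M/S = 681.2 N/mm.
f_max = √(f_v² + f_b²) = √(484.4² + 681.2²) = 835.8 N/mm.
r_n/Ω = (1/2.0) × 0.6 × 490 × (0.707 × 10) = 1039 N/mm → adequate.

f_max ≈ 836 N/mm; adequate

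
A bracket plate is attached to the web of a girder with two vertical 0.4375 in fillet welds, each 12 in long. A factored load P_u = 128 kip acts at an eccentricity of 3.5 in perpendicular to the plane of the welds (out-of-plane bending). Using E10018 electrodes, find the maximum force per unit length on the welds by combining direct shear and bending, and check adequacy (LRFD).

f_max ≈ 10.7 kip/in; adequate

E100XX → F_EXX = 100 ksi.
L_w = 2 × 12 = 24 in; section modulus (unit throat) S = 2 × L²/6 = 48 in².
Direct shear f_v = P/L_w = 128/24 = 5.333 kip/in.
Moment M = P × e = 128 × 3.5 = 448 kip·in; bending f_b = M/S = 9.333 kip/in.
f_max = √(f_v² + f_b²) = √(5.333² + 9.333²) = 10.75 kip/in.
φr_n = 0.75 × 0.6 × 100 × (0.707 × 0.4375) = 13.92 kip/in → adequate.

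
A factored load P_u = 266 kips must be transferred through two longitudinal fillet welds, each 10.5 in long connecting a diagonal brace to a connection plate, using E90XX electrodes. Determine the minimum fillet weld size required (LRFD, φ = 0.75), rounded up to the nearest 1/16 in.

E90XX → F_EXX = 90 ksi.
Total weld length L = 21 in.
Required throat t_e = P_u / (φ × 0.6 F_EXX × L) = 266 / (0.75 × 0.6 × 90 × 21) = 0.3128 in.
Required leg w = t_e / 0.707 = 0.4424 in → use 1/2 in.

w = 1/2 in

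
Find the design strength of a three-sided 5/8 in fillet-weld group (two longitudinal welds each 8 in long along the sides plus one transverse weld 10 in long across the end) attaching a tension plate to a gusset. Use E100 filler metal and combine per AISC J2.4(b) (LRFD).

E100XX → F_EXX = 100 ksi.
t_e = 0.707 × 0.625 = 0.4419 in.
R_nwl = 0.6 × 100 × 0.4419 × 16 = 424.2 kips (longitudinal, 2 welds).
R_nwt = 0.6 × 100 × 0.4419 × 10 = 265.1 kips (transverse, base value).
(i) R_nwl + R_nwt = 689.3 kips; (ii) 0.85 R_nwl + 1.5 R_nwt = 758.3 kips.
R_n = max = 758.3 kips [governs: (ii)]; φR_n = 568.7 kips.

φR_n ≈ 569 kips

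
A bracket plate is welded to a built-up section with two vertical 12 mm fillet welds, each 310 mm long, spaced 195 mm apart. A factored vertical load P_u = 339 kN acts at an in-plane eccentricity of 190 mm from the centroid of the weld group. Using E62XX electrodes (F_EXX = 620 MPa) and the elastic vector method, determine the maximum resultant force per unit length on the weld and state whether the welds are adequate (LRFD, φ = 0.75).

Total weld length L_w = 620 mm. Treat welds as unit-width lines.
Polar moment about centroid: J = 2[d³/12 + d(b/2)²] = 2[310³/12 + 310×97.5²] = 10860000 mm³.
Direct shear f_v = P/L_w = 339×10³ / 620 = 546.8 N/mm (vertical).
Torsion M = P·e = 339×10³ × 190 = 64410000 N·mm.
Critical point at (x, y) = (97.5, 155) from centroid. f_tx = M·y/J = 919.4 N/mm; f_ty = M·x/J = 578.3 N/mm.
Resultant f_max = √[f_tx² + (f_v + f_ty)²] = √[919.4² + (546.8 + 578.3)²] = 1453 N/mm.
Capacity per unit length: φr_n = 0.75 × 0.6 × 620 × (0.707 × 12) = 2367 N/mm.
1453 ≤ 2367 → adequate.

f_max ≈ 1450 N/mm; adequate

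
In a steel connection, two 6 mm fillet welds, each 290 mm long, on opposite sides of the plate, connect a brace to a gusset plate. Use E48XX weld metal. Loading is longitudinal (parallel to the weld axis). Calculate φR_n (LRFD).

φR_n ≈ 531 kN

E48XX → F_EXX = 480 MPa.
Effective throat t_e = 0.707 × 6 = 4.242 mm.
Total length L = 580 mm; A_we = 4.242 × 580 = 2460 mm².
F_nw = 0.6 F_EXX = 0.6 × 480 = 288 MPa.
φR_n = 0.75 × 288 × 2460 × 10⁻³ = 531.4 kN.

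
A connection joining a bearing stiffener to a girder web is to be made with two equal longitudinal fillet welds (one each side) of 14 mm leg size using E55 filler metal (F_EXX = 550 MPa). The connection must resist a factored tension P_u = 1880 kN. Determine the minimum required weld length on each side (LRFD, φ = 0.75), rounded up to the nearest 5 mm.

L = 385 mm on each side

Throat t_e = 0.707 × 14 = 9.898 mm.
φr_n = 0.75 × 0.6 × 550 × 9.898 × 10⁻³ = 2.45 kN/mm.
L_req = P_u / φr_n = 1880 / 2.45 = 767.4 mm total.
Per side: 767.4 / 2 = 383.7 mm.
Round up → use L = 385 mm on each side.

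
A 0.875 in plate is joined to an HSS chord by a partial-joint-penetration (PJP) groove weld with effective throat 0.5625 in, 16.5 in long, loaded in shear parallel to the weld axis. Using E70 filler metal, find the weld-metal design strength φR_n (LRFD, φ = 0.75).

E70XX → F_EXX = 70 ksi.
Effective throat (given) t_e = 0.5625 in.
A_we = 0.5625 × 16.5 = 9.281 in².
F_nw = 0.6 F_EXX = 42 ksi.
φR_n = 0.75 × 42 × 9.281 = 292.4 kip.

φR_n ≈ 292 kip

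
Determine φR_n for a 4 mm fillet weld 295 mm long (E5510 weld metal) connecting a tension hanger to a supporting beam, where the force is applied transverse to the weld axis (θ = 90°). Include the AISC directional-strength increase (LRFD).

φR_n ≈ 310 kN

E55XX → F_EXX = 550 MPa.
t_e = 0.707 × 4 = 2.828 mm; A_we = 2.828 × 295 = 834.3 mm².
Directional factor: 1.0 + 0.5 sin^1.5(90°) = 1.5.
F_nw = 0.6 × 550 × 1.5 = 495 MPa.
φR_n = 0.75 × 495 × 834.3 × 10⁻³ = 309.7 kN.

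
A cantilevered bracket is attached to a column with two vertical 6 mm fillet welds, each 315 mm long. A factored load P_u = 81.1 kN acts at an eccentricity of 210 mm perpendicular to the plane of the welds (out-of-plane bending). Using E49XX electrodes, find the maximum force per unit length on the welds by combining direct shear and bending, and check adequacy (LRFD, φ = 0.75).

E49XX → F_EXX = 490 MPa.
L_w = 2 × 315 = 630 mm; section modulus (unit throat) S = 2 × L²/6 = 33080 mm².
Direct shear f_v = P/L_w = 81.1×10³/630 = 128.7 N/mm.
Moment M = P × e = 81.1×10³ × 210 = 17031000 N·mm; bending f_b = M/S = 514.9 N/mm.
f_max = √(f_v² + f_b²) = √(128.7² + 514.9²) = 530.8 N/mm.
φr_n = 0.75 × 0.6 × 490 × (0.707 × 6) = 935.4 N/mm → adequate.

f_max ≈ 531 N/mm; adequate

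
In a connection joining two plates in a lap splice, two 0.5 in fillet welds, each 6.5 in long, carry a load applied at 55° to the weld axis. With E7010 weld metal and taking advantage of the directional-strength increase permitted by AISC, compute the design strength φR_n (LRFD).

φR_n ≈ 198 kips

E70XX → F_EXX = 70 ksi.
t_e = 0.707 × 0.5 = 0.3535 in; A_we = 0.3535 × 13 = 4.595 in².
Directional factor: 1.0 + 0.5 sin^1.5(55°) = 1.371.
F_nw = 0.6 × 70 × 1.371 = 57.57 ksi.
φR_n = 0.75 × 57.57 × 4.595 = 198.4 kips.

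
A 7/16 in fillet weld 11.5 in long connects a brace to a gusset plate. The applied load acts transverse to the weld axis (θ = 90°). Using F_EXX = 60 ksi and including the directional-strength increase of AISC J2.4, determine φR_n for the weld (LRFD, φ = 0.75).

φR_n ≈ 144 kip

t_e = 0.707 × 0.4375 = 0.3093 in; A_we = 0.3093 × 11.5 = 3.557 in².
Directional factor: 1.0 + 0.5 sin^1.5(90°) = 1.5.
F_nw = 0.6 × 60 × 1.5 = 54 ksi.
φR_n = 0.75 × 54 × 3.557 = 144.1 kip.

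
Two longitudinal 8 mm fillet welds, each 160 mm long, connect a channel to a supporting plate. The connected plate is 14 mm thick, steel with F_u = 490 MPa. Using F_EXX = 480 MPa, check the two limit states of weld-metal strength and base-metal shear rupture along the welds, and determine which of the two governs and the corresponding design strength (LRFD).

t_e = 0.707 × 8 = 5.656 mm; L = 320 mm.
Weld metal: φR_n = 0.75 × 0.6 × 480 × 5.656 × 320 × 10⁻³ = 390.9 kN.
Base metal (shear rupture): φR_n = 0.75 × 0.6 × 490 × 14 × 320 × 10⁻³ = 987.8 kN.
Governing: weld metal.

φR_n ≈ 391 kN (weld metal governs)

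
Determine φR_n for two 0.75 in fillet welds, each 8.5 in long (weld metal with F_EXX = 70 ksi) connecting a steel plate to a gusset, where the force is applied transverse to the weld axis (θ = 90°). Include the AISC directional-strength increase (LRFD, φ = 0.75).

φR_n ≈ 426 kips

t_e = 0.707 × 0.75 = 0.5302 in; A_we = 0.5302 × 17 = 9.014 in².
Directional factor: 1.0 + 0.5 sin^1.5(90°) = 1.5.
F_nw = 0.6 × 70 × 1.5 = 63 ksi.
φR_n = 0.75 × 63 × 9.014 = 425.9 kips.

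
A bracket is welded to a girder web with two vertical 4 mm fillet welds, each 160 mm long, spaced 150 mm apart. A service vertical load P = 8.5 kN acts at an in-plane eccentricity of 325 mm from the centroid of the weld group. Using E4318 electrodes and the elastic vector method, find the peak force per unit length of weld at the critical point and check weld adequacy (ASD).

f_max ≈ 142 N/mm; adequate

E43XX → F_EXX = 430 MPa.
Total weld length L_w = 320 mm. Treat welds as unit-width lines.
Polar moment about centroid: J = 2[d³/12 + d(b/2)²] = 2[160³/12 + 160×75²] = 2483000 mm³.
Direct shear f_v = P/L_w = 8.5×10³ / 320 = 26.56 N/mm (vertical).
Torsion M = P·e = 8.5×10³ × 325 = 2762500 N·mm.
Critical point at (x, y) = (75, 80) from centroid. f_tx = M·y/J = 89.02 N/mm; f_ty = M·x/J = 83.45 N/mm.
Resultant f_max = √[f_tx² + (f_v + f_ty)²] = √[89.02² + (26.56 + 83.45)²] = 141.5 N/mm.
Capacity per unit length: r_n/Ω = (1/2.0) × 0.6 × 430 × (0.707 × 4) = 364.8 N/mm.
141.5 ≤ 364.8 → adequate.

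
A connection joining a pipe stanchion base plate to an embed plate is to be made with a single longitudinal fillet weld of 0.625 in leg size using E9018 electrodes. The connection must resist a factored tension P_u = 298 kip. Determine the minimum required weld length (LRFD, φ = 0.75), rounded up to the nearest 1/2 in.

E90XX → F_EXX = 90 ksi.
Throat t_e = 0.707 × 0.625 = 0.4419 in.
φr_n = 0.75 × 0.6 × 90 × 0.4419 = 17.9 kip/in.
L_req = P_u / φr_n = 298 / 17.9 = 16.65 in total.
Round up → use L = 17 in.

L = 17 in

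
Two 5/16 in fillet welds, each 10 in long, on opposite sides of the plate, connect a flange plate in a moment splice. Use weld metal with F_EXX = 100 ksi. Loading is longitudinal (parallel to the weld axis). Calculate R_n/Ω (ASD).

Effective throat t_e = 0.707 × 0.3125 = 0.2209 in.
Total length L = 20 in; A_we = 0.2209 × 20 = 4.419 in².
F_nw = 0.6 F_EXX = 0.6 × 100 = 60 ksi.
R_n = 60 × 4.419 = 265.1 kips; R_n/Ω = 265.1/2.0 = 132.6 kips.

R_n/Ω ≈ 133 kips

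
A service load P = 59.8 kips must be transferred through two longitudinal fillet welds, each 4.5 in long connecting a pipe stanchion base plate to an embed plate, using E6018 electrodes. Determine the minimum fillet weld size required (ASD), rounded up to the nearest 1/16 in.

w = 9/16 in

E60XX → F_EXX = 60 ksi.
Total weld length L = 9 in.
Required throat t_e = P × Ω / (0.6 F_EXX × L) = 59.8 × 2.0 / (0.6 × 60 × 9) = 0.3691 in.
Required leg w = t_e / 0.707 = 0.5221 in → use 9/16 in.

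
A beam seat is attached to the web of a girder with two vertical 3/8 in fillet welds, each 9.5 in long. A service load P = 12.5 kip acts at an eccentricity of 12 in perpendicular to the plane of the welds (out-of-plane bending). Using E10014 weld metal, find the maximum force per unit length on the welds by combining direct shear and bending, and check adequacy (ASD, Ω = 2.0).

E100XX → F_EXX = 100 ksi.
L_w = 2 × 9.5 = 19 in; section modulus (unit throat) S = 2 × L²/6 = 30.08 in².
Direct shear f_v = P/L_w = 12.5/19 = 0.6579 kip/in.
Moment M = P × e = 12.5 × 12 = 150 kip·in; bending f_b = M/S = 4.986 kip/in.
f_max = √(f_v² + f_b²) = √(0.6579² + 4.986²) = 5.029 kip/in.
r_n/Ω = (1/2.0) × 0.6 × 100 × (0.707 × 0.375) = 7.954 kip/in → adequate.

f_max ≈ 5.03 kip/in; adequate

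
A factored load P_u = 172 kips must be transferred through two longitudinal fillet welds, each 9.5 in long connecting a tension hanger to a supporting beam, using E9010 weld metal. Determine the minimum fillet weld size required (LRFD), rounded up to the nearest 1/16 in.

E90XX → F_EXX = 90 ksi.
Total weld length L = 19 in.
Required throat t_e = P_u / (φ × 0.6 F_EXX × L) = 172 / (0.75 × 0.6 × 90 × 19) = 0.2235 in.
Required leg w = t_e / 0.707 = 0.3162 in → use 3/8 in.

w = 3/8 in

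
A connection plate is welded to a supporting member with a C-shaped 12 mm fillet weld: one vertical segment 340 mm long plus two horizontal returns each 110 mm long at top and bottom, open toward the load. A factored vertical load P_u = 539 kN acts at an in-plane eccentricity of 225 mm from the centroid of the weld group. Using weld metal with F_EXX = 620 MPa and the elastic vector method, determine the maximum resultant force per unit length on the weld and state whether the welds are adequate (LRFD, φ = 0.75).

Total weld length L_w = 560 mm. Treat welds as unit-width lines.
Centroid: x̄ = 2×110×55 / 560 = 21.61 mm from the vertical weld.
Polar moment about centroid: J = I_x + I_y = [340³/12 + 2×110×170²] + [340×21.61² + 2(110³/12 + 110×33.39²)] = 10260000 mm³.
Direct shear f_v = P/L_w = 539×10³ / 560 = 962.5 N/mm (vertical).
Torsion M = P·e = 539×10³ × 225 = 121280000 N·mm.
Critical point at (x, y) = (88.39, 170) from centroid. f_tx = M·y/J = 2010 N/mm; f_ty = M·x/J = 1045 N/mm.
Resultant f_max = √[f_tx² + (f_v + f_ty)²] = √[2010² + (962.5 + 1045)²] = 2840 N/mm.
Capacity per unit length: φr_n = 0.75 × 0.6 × 620 × (0.707 × 12) = 2367 N/mm.
2840 > 2367 → NOT adequate.

f_max ≈ 2840 N/mm; NOT adequate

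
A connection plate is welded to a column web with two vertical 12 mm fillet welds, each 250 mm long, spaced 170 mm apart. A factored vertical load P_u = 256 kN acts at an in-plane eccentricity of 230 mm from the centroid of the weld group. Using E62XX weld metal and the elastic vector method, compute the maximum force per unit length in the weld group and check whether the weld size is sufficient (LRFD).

f_max ≈ 1770 N/mm; adequate

E62XX → F_EXX = 620 MPa.
Total weld length L_w = 500 mm. Treat welds as unit-width lines.
Polar moment about centroid: J = 2[d³/12 + d(b/2)²] = 2[250³/12 + 250×85²] = 6217000 mm³.
Direct shear f_v = P/L_w = 256×10³ / 500 = 512 N/mm (vertical).
Torsion M = P·e = 256×10³ × 230 = 58880000 N·mm.
Critical point at (x, y) = (85, 125) from centroid. f_tx = M·y/J = 1184 N/mm; f_ty = M·x/J = 805.1 N/mm.
Resultant f_max = √[f_tx² + (f_v + f_ty)²] = √[1184² + (512 + 805.1)²] = 1771 N/mm.
Capacity per unit length: φr_n = 0.75 × 0.6 × 620 × (0.707 × 12) = 2367 N/mm.
1771 ≤ 2367 → adequate.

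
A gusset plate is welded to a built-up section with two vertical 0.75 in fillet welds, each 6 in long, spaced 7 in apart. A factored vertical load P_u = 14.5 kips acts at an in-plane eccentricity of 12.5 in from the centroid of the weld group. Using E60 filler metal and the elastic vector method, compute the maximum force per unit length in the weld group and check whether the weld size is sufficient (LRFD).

f_max ≈ 5.54 kip/in; adequate

E60XX → F_EXX = 60 ksi.
Total weld length L_w = 12 in. Treat welds as unit-width lines.
Polar moment about centroid: J = 2[d³/12 + d(b/2)²] = 2[6³/12 + 6×3.5²] = 183 in³.
Direct shear f_v = P/L_w = 14.5 / 12 = 1.208 kip/in (vertical).
Torsion M = P·e = 14.5 × 12.5 = 181.25 kip·in.
Critical point at (x, y) = (3.5, 3) from centroid. f_tx = M·y/J = 2.971 kip/in; f_ty = M·x/J = 3.467 kip/in.
Resultant f_max = √[f_tx² + (f_v + f_ty)²] = √[2.971² + (1.208 + 3.467)²] = 5.539 kip/in.
Capacity per unit length: φr_n = 0.75 × 0.6 × 60 × (0.707 × 0.75) = 14.32 kip/in.
5.539 ≤ 14.32 → adequate.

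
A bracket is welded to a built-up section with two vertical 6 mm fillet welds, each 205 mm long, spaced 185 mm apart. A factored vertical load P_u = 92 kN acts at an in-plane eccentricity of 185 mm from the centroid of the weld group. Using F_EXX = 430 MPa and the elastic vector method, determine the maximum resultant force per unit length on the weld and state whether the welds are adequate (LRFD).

f_max ≈ 647 N/mm; adequate

Total weld length L_w = 410 mm. Treat welds as unit-width lines.
Polar moment about centroid: J = 2[d³/12 + d(b/2)²] = 2[205³/12 + 205×92.5²] = 4944000 mm³.
Direct shear f_v = P/L_w = 92×10³ / 410 = 224.4 N/mm (vertical).
Torsion M = P·e = 92×10³ × 185 = 17020000 N·mm.
Critical point at (x, y) = (92.5, 102.5) from centroid. f_tx = M·y/J = 352.9 N/mm; f_ty = M·x/J = 318.4 N/mm.
Resultant f_max = √[f_tx² + (f_v + f_ty)²] = √[352.9² + (224.4 + 318.4)²] = 647.4 N/mm.
Capacity per unit length: φr_n = 0.75 × 0.6 × 430 × (0.707 × 6) = 820.8 N/mm.
647.4 ≤ 820.8 → adequate.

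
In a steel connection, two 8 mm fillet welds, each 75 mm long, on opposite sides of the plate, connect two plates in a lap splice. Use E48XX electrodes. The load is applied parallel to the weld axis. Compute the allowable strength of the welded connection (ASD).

R_n/Ω ≈ 122 kN

E48XX → F_EXX = 480 MPa.
Effective throat t_e = 0.707 × 8 = 5.656 mm.
Total length L = 150 mm; A_we = 5.656 × 150 = 848.4 mm².
F_nw = 0.6 F_EXX = 0.6 × 480 = 288 MPa.
R_n = 288 × 848.4 × 10⁻³ = 244.3 kN; R_n/Ω = 244.3/2.0 = 122.2 kN.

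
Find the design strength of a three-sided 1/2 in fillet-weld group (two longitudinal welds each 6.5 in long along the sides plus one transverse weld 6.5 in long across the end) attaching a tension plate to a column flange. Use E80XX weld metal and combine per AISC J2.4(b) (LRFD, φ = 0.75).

E80XX → F_EXX = 80 ksi.
t_e = 0.707 × 0.5 = 0.3535 in.
R_nwl = 0.6 × 80 × 0.3535 × 13 = 220.6 kips (longitudinal, 2 welds).
R_nwt = 0.6 × 80 × 0.3535 × 6.5 = 110.3 kips (transverse, base value).
(i) R_nwl + R_nwt = 330.9 kips; (ii) 0.85 R_nwl + 1.5 R_nwt = 352.9 kips.
R_n = max = 352.9 kips [governs: (ii)]; φR_n = 264.7 kips.

φR_n ≈ 265 kips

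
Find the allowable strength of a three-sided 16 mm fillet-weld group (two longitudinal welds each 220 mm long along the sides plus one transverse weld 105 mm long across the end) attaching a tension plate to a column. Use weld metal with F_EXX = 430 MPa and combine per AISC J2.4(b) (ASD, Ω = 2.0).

t_e = 0.707 × 16 = 11.31 mm.
R_nwl = 0.6 × 430 × 11.31 × 440 × 10⁻³ = 1284 kN (longitudinal, 2 welds).
R_nwt = 0.6 × 430 × 11.31 × 105 × 10⁻³ = 306.4 kN (transverse, base value).
(i) R_nwl + R_nwt = 1591 kN; (ii) 0.85 R_nwl + 1.5 R_nwt = 1551 kN.
R_n = max = 1591 kN [governs: (i)]; R_n/Ω = 795.3 kN.

R_n/Ω ≈ 795 kN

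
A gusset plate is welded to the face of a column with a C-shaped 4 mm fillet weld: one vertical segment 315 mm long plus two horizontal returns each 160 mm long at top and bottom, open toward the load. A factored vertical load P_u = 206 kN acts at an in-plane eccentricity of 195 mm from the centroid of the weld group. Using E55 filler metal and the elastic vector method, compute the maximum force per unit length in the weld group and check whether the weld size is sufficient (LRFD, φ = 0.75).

f_max ≈ 884 N/mm; NOT adequate

E55XX → F_EXX = 550 MPa.
Total weld length L_w = 635 mm. Treat welds as unit-width lines.
Centroid: x̄ = 2×160×80 / 635 = 40.31 mm from the vertical weld.
Polar moment about centroid: J = I_x + I_y = [315³/12 + 2×160×157.5²] + [315×40.31² + 2(160³/12 + 160×39.69²)] = 12240000 mm³.
Direct shear f_v = P/L_w = 206×10³ / 635 = 324.4 N/mm (vertical).
Torsion M = P·e = 206×10³ × 195 = 40170000 N·mm.
Critical point at (x, y) = (119.7, 157.5) from centroid. f_tx = M·y/J = 516.8 N/mm; f_ty = M·x/J = 392.7 N/mm.
Resultant f_max = √[f_tx² + (f_v + f_ty)²] = √[516.8² + (324.4 + 392.7)²] = 884 N/mm.
Capacity per unit length: φr_n = 0.75 × 0.6 × 550 × (0.707 × 4) = 699.9 N/mm.
884 > 699.9 → NOT adequate.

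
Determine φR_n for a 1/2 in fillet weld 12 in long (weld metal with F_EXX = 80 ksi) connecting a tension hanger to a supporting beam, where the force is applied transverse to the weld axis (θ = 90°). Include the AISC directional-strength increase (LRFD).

φR_n ≈ 229 kips

t_e = 0.707 × 0.5 = 0.3535 in; A_we = 0.3535 × 12 = 4.242 in².
Directional factor: 1.0 + 0.5 sin^1.5(90°) = 1.5.
F_nw = 0.6 × 80 × 1.5 = 72 ksi.
φR_n = 0.75 × 72 × 4.242 = 229.1 kips.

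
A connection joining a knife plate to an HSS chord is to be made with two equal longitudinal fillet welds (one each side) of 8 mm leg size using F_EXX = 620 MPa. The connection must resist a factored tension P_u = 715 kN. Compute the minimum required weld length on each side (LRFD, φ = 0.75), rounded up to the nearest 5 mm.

Throat t_e = 0.707 × 8 = 5.656 mm.
φr_n = 0.75 × 0.6 × 620 × 5.656 × 10⁻³ = 1.578 kN/mm.
L_req = P_u / φr_n = 715 / 1.578 = 453.1 mm total.
Per side: 453.1 / 2 = 226.5 mm.
Round up → use L = 230 mm on each side.

L = 230 mm on each side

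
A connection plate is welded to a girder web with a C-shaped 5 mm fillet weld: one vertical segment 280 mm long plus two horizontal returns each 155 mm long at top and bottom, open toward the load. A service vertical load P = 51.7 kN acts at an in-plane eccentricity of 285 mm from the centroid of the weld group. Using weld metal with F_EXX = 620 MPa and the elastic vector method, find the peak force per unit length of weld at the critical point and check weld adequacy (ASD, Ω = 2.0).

f_max ≈ 345 N/mm; adequate

Total weld length L_w = 590 mm. Treat welds as unit-width lines.
Centroid: x̄ = 2×155×77.5 / 590 = 40.72 mm from the vertical weld.
Polar moment about centroid: J = I_x + I_y = [280³/12 + 2×155×140²] + [280×40.72² + 2(155³/12 + 155×36.78²)] = 9410000 mm³.
Direct shear f_v = P/L_w = 51.7×10³ / 590 = 87.63 N/mm (vertical).
Torsion M = P·e = 51.7×10³ × 285 = 14734000 N·mm.
Critical point at (x, y) = (114.3, 140) from centroid. f_tx = M·y/J = 219.2 N/mm; f_ty = M·x/J = 179 N/mm.
Resultant f_max = √[f_tx² + (f_v + f_ty)²] = √[219.2² + (87.63 + 179)²] = 345.1 N/mm.
Capacity per unit length: r_n/Ω = (1/2.0) × 0.6 × 620 × (0.707 × 5) = 657.5 N/mm.
345.1 ≤ 657.5 → adequate.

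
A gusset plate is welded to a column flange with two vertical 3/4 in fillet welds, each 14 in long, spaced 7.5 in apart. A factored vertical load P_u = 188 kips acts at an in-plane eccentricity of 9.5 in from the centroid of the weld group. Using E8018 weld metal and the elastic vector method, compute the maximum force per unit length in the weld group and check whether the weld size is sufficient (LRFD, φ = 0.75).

f_max ≈ 20.7 kip/in; NOT adequate

E80XX → F_EXX = 80 ksi.
Total weld length L_w = 28 in. Treat welds as unit-width lines.
Polar moment about centroid: J = 2[d³/12 + d(b/2)²] = 2[14³/12 + 14×3.75²] = 851.1 in³.
Direct shear f_v = P/L_w = 188 / 28 = 6.714 kip/in (vertical).
Torsion M = P·e = 188 × 9.5 = 1786 kip·in.
Critical point at (x, y) = (3.75, 7) from centroid. f_tx = M·y/J = 14.69 kip/in; f_ty = M·x/J = 7.869 kip/in.
Resultant f_max = √[f_tx² + (f_v + f_ty)²] = √[14.69² + (6.714 + 7.869)²] = 20.7 kip/in.
Capacity per unit length: φr_n = 0.75 × 0.6 × 80 × (0.707 × 0.75) = 19.09 kip/in.
20.7 > 19.09 → NOT adequate.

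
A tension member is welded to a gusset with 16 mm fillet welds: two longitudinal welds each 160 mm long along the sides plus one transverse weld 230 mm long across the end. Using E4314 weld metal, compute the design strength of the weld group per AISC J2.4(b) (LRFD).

E43XX → F_EXX = 430 MPa.
t_e = 0.707 × 16 = 11.31 mm.
R_nwl = 0.6 × 430 × 11.31 × 320 × 10⁻³ = 933.9 kN (longitudinal, 2 welds).
R_nwt = 0.6 × 430 × 11.31 × 230 × 10⁻³ = 671.3 kN (transverse, base value).
(i) R_nwl + R_nwt = 1605 kN; (ii) 0.85 R_nwl + 1.5 R_nwt = 1801 kN.
R_n = max = 1801 kN [governs: (ii)]; φR_n = 1351 kN.

φR_n ≈ 1350 kN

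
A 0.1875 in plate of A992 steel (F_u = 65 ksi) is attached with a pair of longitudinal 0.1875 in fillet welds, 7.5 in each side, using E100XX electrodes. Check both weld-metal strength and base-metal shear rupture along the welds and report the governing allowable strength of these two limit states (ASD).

R_n/Ω ≈ 54.8 kips (base-metal shear rupture governs)

E100XX → F_EXX = 100 ksi.
t_e = 0.707 × 0.1875 = 0.1326 in; L = 15 in.
Weld metal: R_n/Ω = (1/2.0) × 0.6 × 100 × 0.1326 × 15 = 59.65 kips.
Base metal (shear rupture): R_n/Ω = (1/2.0) × 0.6 × 65 × 0.1875 × 15 = 54.84 kips.
Governing: base-metal shear rupture.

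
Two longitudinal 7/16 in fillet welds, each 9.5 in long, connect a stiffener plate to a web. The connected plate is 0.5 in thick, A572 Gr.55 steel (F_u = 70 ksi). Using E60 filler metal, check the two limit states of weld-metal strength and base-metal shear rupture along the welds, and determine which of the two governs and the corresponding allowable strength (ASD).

E60XX → F_EXX = 60 ksi.
t_e = 0.707 × 0.4375 = 0.3093 in; L = 19 in.
Weld metal: R_n/Ω = (1/2.0) × 0.6 × 60 × 0.3093 × 19 = 105.8 kip.
Base metal (shear rupture): R_n/Ω = (1/2.0) × 0.6 × 70 × 0.5 × 19 = 199.5 kip.
Governing: weld metal.

R_n/Ω ≈ 106 kip (weld metal governs)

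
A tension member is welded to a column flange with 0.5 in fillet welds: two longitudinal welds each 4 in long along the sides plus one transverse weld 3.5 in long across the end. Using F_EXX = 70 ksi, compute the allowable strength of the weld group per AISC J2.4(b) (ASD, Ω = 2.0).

R_n/Ω ≈ 89.5 kip

t_e = 0.707 × 0.5 = 0.3535 in.
R_nwl = 0.6 × 70 × 0.3535 × 8 = 118.8 kip (longitudinal, 2 welds).
R_nwt = 0.6 × 70 × 0.3535 × 3.5 = 51.96 kip (transverse, base value).
(i) R_nwl + R_nwt = 170.7 kip; (ii) 0.85 R_nwl + 1.5 R_nwt = 178.9 kip.
R_n = max = 178.9 kip [governs: (ii)]; R_n/Ω = 89.45 kip.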